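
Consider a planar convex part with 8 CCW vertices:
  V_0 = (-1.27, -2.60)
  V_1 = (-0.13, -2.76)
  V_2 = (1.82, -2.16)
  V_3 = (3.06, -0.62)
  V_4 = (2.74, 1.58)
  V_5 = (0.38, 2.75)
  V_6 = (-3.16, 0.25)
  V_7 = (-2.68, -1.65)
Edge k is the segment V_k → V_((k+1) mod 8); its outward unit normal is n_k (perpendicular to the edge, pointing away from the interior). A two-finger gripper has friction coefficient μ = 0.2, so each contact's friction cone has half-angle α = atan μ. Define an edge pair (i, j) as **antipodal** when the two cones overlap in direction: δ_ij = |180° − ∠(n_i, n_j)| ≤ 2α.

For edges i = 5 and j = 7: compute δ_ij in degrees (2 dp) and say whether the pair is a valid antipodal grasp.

δ = 69.20°, invalid

α = atan 0.2 = 11.31°;  2α = 22.62°
edge 5: e_5 = (-3.54, -2.50);  n_5 = (-0.5769, +0.8168)
edge 7: e_7 = (+1.41, -0.95);  n_7 = (-0.5588, -0.8293)
∠(n_5, n_7) = 110.80°
δ = |180° − 110.80°| = 69.20°
69.20° > 2α = 22.62°  →  invalid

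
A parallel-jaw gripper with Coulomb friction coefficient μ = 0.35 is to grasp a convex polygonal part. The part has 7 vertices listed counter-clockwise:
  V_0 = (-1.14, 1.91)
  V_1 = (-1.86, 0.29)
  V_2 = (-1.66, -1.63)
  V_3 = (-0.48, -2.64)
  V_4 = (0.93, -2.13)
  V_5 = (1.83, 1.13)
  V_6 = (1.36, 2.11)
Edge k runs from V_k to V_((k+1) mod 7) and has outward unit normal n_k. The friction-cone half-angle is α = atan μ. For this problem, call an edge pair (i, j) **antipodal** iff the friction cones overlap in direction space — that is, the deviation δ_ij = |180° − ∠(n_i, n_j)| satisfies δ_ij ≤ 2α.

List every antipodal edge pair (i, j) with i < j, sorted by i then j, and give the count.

count = 5; pairs: (0,4), (1,4), (1,5), (2,5), (3,6)

α = atan 0.35 = 19.29°;  2α = 38.58°
n_0 = (-0.9138, +0.4061)
n_1 = (-0.9946, -0.1036)
n_2 = (-0.6503, -0.7597)
n_3 = (+0.3401, -0.9404)
n_4 = (+0.9639, -0.2661)
n_5 = (+0.9017, +0.4324)
n_6 = (-0.0797, +0.9968)
  (0,1): δ = 150.09°  ·
  (0,2): δ = 106.60°  ·
  (0,3): δ = 46.15°  ·
  (0,4): δ = 8.53°  ✓
  (0,5): δ = 49.58°  ·
  (0,6): δ = 118.54°  ·
  (1,2): δ = 136.51°  ·
  (1,3): δ = 76.06°  ·
  (1,4): δ = 21.38°  ✓
  (1,5): δ = 19.68°  ✓
  (1,6): δ = 88.63°  ·
  (2,3): δ = 119.55°  ·
  (2,4): δ = 64.87°  ·
  (2,5): δ = 23.82°  ✓
  (2,6): δ = 45.14°  ·
  (3,4): δ = 125.32°  ·
  (3,5): δ = 84.26°  ·
  (3,6): δ = 15.31°  ✓
  (4,5): δ = 138.94°  ·
  (4,6): δ = 69.99°  ·
  (5,6): δ = 111.05°  ·
antipodal pairs: 5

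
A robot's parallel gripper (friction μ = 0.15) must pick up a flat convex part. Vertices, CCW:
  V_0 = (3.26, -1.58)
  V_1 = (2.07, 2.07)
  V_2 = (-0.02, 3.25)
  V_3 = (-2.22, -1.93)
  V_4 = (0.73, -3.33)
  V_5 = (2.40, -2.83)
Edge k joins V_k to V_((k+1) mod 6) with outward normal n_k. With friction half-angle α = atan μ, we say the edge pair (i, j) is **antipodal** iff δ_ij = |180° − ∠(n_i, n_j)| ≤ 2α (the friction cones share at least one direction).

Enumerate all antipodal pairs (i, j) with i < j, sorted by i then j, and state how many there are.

count = 2; pairs: (1,3), (2,5)

α = atan 0.15 = 8.53°;  2α = 17.06°
n_0 = (+0.9507, +0.3100)
n_1 = (+0.4916, +0.8708)
n_2 = (-0.9204, +0.3909)
n_3 = (-0.4287, -0.9034)
n_4 = (+0.2868, -0.9580)
n_5 = (+0.8238, -0.5668)
  (0,1): δ = 137.51°  ·
  (0,2): δ = 41.07°  ·
  (0,3): δ = 46.55°  ·
  (0,4): δ = 88.61°  ·
  (0,5): δ = 127.41°  ·
  (1,2): δ = 83.56°  ·
  (1,3): δ = 4.06°  ✓
  (1,4): δ = 46.12°  ·
  (1,5): δ = 84.92°  ·
  (2,3): δ = 92.38°  ·
  (2,4): δ = 50.32°  ·
  (2,5): δ = 11.52°  ✓
  (3,4): δ = 137.94°  ·
  (3,5): δ = 99.14°  ·
  (4,5): δ = 141.20°  ·
antipodal pairs: 2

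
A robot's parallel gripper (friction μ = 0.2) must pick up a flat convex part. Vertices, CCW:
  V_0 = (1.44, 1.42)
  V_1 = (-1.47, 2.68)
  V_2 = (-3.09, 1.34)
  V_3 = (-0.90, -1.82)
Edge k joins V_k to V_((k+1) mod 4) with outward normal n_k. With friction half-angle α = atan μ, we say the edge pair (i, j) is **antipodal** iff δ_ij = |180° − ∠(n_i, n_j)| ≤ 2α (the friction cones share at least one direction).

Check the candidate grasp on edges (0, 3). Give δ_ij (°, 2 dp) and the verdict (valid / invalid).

α = atan 0.2 = 11.31°;  2α = 22.62°
edge 0: e_0 = (-2.91, +1.26);  n_0 = (+0.3973, +0.9177)
edge 3: e_3 = (+2.34, +3.24);  n_3 = (+0.8107, -0.5855)
∠(n_0, n_3) = 102.43°
δ = |180° − 102.43°| = 77.57°
77.57° > 2α = 22.62°  →  invalid

δ = 77.57°, invalid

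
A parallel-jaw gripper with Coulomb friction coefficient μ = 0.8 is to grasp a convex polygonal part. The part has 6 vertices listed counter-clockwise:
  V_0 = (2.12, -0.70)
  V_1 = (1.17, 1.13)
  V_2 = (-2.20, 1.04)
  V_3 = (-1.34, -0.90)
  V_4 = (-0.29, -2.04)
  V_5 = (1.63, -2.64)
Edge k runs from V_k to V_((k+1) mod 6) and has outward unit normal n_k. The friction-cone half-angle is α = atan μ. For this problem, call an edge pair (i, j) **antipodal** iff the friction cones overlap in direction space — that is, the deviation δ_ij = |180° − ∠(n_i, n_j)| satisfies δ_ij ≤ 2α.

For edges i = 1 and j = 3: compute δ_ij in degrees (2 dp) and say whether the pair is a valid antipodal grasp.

α = atan 0.8 = 38.66°;  2α = 77.32°
edge 1: e_1 = (-3.37, -0.09);  n_1 = (-0.0267, +0.9996)
edge 3: e_3 = (+1.05, -1.14);  n_3 = (-0.7355, -0.6775)
∠(n_1, n_3) = 131.12°
δ = |180° − 131.12°| = 48.88°
48.88° ≤ 2α = 77.32°  →  valid

δ = 48.88°, valid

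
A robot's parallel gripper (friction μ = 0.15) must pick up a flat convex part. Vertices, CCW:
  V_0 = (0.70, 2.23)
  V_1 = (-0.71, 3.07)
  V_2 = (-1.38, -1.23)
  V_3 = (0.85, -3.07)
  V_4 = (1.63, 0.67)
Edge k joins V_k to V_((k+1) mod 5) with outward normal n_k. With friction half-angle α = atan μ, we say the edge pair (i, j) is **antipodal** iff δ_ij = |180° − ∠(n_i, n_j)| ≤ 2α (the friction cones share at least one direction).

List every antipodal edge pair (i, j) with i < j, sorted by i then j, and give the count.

count = 2; pairs: (0,2), (1,3)

α = atan 0.15 = 8.53°;  2α = 17.06°
n_0 = (+0.5118, +0.8591)
n_1 = (-0.9881, +0.1540)
n_2 = (-0.6364, -0.7713)
n_3 = (+0.9789, -0.2042)
n_4 = (+0.8589, +0.5121)
  (0,1): δ = 68.07°  ·
  (0,2): δ = 8.74°  ✓
  (0,3): δ = 109.00°  ·
  (0,4): δ = 151.59°  ·
  (1,2): δ = 120.67°  ·
  (1,3): δ = 2.92°  ✓
  (1,4): δ = 39.66°  ·
  (2,3): δ = 62.25°  ·
  (2,4): δ = 19.67°  ·
  (3,4): δ = 137.42°  ·
antipodal pairs: 2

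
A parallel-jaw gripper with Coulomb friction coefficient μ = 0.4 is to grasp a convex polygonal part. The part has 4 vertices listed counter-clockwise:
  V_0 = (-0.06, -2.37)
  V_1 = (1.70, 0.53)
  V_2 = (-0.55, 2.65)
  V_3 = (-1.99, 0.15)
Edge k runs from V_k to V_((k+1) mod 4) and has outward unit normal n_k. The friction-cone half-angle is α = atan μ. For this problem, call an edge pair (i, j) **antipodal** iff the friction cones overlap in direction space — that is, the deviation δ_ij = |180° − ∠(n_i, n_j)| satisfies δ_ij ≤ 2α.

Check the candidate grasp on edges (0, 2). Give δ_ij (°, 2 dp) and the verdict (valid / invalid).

δ = 1.31°, valid

α = atan 0.4 = 21.80°;  2α = 43.60°
edge 0: e_0 = (+1.76, +2.90);  n_0 = (+0.8549, -0.5188)
edge 2: e_2 = (-1.44, -2.50);  n_2 = (-0.8665, +0.4991)
∠(n_0, n_2) = 178.69°
δ = |180° − 178.69°| = 1.31°
1.31° ≤ 2α = 43.60°  →  valid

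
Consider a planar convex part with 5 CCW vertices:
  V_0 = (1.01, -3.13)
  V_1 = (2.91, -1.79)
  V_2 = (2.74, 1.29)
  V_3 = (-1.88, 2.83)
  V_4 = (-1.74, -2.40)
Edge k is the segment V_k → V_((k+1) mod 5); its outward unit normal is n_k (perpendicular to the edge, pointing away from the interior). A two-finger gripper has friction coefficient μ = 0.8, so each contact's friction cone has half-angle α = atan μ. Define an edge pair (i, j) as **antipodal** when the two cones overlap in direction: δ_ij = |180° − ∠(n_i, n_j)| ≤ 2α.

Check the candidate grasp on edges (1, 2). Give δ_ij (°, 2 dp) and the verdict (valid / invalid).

α = atan 0.8 = 38.66°;  2α = 77.32°
edge 1: e_1 = (-0.17, +3.08);  n_1 = (+0.9985, +0.0551)
edge 2: e_2 = (-4.62, +1.54);  n_2 = (+0.3162, +0.9487)
∠(n_1, n_2) = 68.41°
δ = |180° − 68.41°| = 111.59°
111.59° > 2α = 77.32°  →  invalid

δ = 111.59°, invalid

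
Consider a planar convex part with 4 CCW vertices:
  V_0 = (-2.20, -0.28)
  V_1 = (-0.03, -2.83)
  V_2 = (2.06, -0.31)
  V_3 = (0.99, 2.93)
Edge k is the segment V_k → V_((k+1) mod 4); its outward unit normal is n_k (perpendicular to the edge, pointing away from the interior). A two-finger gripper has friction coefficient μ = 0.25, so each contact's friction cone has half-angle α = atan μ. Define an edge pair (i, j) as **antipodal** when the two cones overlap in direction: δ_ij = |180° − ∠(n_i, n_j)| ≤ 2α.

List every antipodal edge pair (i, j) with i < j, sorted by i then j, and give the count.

count = 2; pairs: (0,2), (1,3)

α = atan 0.25 = 14.04°;  2α = 28.07°
n_0 = (-0.7616, -0.6481)
n_1 = (+0.7697, -0.6384)
n_2 = (+0.9496, +0.3136)
n_3 = (-0.7093, +0.7049)
  (0,1): δ = 80.07°  ·
  (0,2): δ = 22.12°  ✓
  (0,3): δ = 94.78°  ·
  (1,2): δ = 122.05°  ·
  (1,3): δ = 5.15°  ✓
  (2,3): δ = 63.10°  ·
antipodal pairs: 2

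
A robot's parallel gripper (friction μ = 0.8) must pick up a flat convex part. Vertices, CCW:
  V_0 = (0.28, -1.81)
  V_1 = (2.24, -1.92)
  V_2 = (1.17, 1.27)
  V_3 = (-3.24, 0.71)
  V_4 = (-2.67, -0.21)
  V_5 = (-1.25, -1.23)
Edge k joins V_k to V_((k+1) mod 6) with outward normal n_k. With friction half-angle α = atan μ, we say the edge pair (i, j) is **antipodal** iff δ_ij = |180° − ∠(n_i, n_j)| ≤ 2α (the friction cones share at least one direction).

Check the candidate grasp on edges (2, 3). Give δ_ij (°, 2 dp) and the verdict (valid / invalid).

α = atan 0.8 = 38.66°;  2α = 77.32°
edge 2: e_2 = (-4.41, -0.56);  n_2 = (-0.1260, +0.9920)
edge 3: e_3 = (+0.57, -0.92);  n_3 = (-0.8501, -0.5267)
∠(n_2, n_3) = 114.54°
δ = |180° − 114.54°| = 65.46°
65.46° ≤ 2α = 77.32°  →  valid

δ = 65.46°, valid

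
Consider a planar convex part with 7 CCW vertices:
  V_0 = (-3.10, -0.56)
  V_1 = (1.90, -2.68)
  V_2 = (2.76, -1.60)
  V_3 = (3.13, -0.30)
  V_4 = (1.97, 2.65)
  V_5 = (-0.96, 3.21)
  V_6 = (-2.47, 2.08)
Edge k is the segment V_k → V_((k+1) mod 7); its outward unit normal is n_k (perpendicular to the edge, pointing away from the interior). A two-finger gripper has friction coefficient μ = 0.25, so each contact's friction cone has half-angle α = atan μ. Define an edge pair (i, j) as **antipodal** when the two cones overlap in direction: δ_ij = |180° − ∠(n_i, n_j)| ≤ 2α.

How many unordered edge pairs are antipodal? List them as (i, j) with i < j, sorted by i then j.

α = atan 0.25 = 14.04°;  2α = 28.07°
n_0 = (-0.3904, -0.9207)
n_1 = (+0.7823, -0.6229)
n_2 = (+0.9618, -0.2737)
n_3 = (+0.9306, +0.3659)
n_4 = (+0.1877, +0.9822)
n_5 = (-0.5992, +0.8006)
n_6 = (-0.9727, +0.2321)
  (0,1): δ = 105.55°  ·
  (0,2): δ = 82.91°  ·
  (0,3): δ = 45.56°  ·
  (0,4): δ = 12.16°  ✓
  (0,5): δ = 59.79°  ·
  (0,6): δ = 99.56°  ·
  (1,2): δ = 157.36°  ·
  (1,3): δ = 120.00°  ·
  (1,4): δ = 62.29°  ·
  (1,5): δ = 14.66°  ✓
  (1,6): δ = 25.11°  ✓
  (2,3): δ = 142.65°  ·
  (2,4): δ = 84.93°  ·
  (2,5): δ = 37.30°  ·
  (2,6): δ = 2.47°  ✓
  (3,4): δ = 122.29°  ·
  (3,5): δ = 74.66°  ·
  (3,6): δ = 34.89°  ·
  (4,5): δ = 132.37°  ·
  (4,6): δ = 92.60°  ·
  (5,6): δ = 140.23°  ·
antipodal pairs: 4

count = 4; pairs: (0,4), (1,5), (1,6), (2,6)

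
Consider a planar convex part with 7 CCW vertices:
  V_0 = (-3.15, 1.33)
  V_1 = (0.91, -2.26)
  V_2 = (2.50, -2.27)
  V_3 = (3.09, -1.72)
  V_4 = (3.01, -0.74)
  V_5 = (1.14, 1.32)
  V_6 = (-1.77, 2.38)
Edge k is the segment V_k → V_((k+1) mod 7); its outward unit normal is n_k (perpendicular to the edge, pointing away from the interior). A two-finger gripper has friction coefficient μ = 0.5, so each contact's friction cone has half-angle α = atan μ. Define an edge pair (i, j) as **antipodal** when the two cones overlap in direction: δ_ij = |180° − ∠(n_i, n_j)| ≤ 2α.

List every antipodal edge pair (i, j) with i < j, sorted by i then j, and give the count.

α = atan 0.5 = 26.57°;  2α = 53.13°
n_0 = (-0.6624, -0.7491)
n_1 = (-0.0063, -1.0000)
n_2 = (+0.6819, -0.7315)
n_3 = (+0.9967, +0.0814)
n_4 = (+0.7404, +0.6721)
n_5 = (+0.3423, +0.9396)
n_6 = (-0.6055, +0.7958)
  (0,1): δ = 138.88°  ·
  (0,2): δ = 95.53°  ·
  (0,3): δ = 43.85°  ✓
  (0,4): δ = 6.28°  ✓
  (0,5): δ = 21.47°  ✓
  (0,6): δ = 78.75°  ·
  (1,2): δ = 136.65°  ·
  (1,3): δ = 84.97°  ·
  (1,4): δ = 47.41°  ✓
  (1,5): δ = 19.65°  ✓
  (1,6): δ = 37.63°  ✓
  (2,3): δ = 128.32°  ·
  (2,4): δ = 90.76°  ·
  (2,5): δ = 63.01°  ·
  (2,6): δ = 5.72°  ✓
  (3,4): δ = 142.43°  ·
  (3,5): δ = 114.68°  ·
  (3,6): δ = 57.40°  ·
  (4,5): δ = 152.25°  ·
  (4,6): δ = 94.97°  ·
  (5,6): δ = 122.72°  ·
antipodal pairs: 7

count = 7; pairs: (0,3), (0,4), (0,5), (1,4), (1,5), (1,6), (2,6)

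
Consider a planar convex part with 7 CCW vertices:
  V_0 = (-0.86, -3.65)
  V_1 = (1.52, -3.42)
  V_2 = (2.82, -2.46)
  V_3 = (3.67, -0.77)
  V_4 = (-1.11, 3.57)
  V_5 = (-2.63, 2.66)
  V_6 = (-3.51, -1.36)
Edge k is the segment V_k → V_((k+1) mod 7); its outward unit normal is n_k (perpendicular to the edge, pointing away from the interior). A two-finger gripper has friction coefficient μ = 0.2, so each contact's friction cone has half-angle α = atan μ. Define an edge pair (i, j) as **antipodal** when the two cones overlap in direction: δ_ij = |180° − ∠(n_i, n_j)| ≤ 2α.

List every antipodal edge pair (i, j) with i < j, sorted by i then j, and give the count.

count = 3; pairs: (1,4), (2,5), (3,6)

α = atan 0.2 = 11.31°;  2α = 22.62°
n_0 = (+0.0962, -0.9954)
n_1 = (+0.5940, -0.8044)
n_2 = (+0.8934, -0.4493)
n_3 = (+0.6722, +0.7404)
n_4 = (-0.5137, +0.8580)
n_5 = (-0.9769, +0.2138)
n_6 = (-0.6538, -0.7566)
  (0,1): δ = 149.08°  ·
  (0,2): δ = 122.22°  ·
  (0,3): δ = 47.76°  ·
  (0,4): δ = 25.39°  ·
  (0,5): δ = 72.13°  ·
  (0,6): δ = 133.65°  ·
  (1,2): δ = 153.14°  ·
  (1,3): δ = 78.68°  ·
  (1,4): δ = 5.54°  ✓
  (1,5): δ = 41.21°  ·
  (1,6): δ = 102.72°  ·
  (2,3): δ = 105.54°  ·
  (2,4): δ = 32.39°  ·
  (2,5): δ = 14.35°  ✓
  (2,6): δ = 75.87°  ·
  (3,4): δ = 106.85°  ·
  (3,5): δ = 60.11°  ·
  (3,6): δ = 1.41°  ✓
  (4,5): δ = 133.26°  ·
  (4,6): δ = 71.74°  ·
  (5,6): δ = 118.48°  ·
antipodal pairs: 3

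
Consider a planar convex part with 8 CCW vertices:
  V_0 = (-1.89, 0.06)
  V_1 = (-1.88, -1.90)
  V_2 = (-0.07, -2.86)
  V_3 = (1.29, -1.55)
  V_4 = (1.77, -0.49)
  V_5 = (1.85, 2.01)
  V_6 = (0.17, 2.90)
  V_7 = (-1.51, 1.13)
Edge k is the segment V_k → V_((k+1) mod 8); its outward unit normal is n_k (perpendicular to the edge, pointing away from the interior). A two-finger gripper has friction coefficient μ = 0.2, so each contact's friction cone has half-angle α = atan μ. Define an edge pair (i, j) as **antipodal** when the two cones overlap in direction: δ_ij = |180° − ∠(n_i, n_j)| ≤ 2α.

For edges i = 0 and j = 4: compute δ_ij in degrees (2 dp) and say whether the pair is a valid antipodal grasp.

α = atan 0.2 = 11.31°;  2α = 22.62°
edge 0: e_0 = (+0.01, -1.96);  n_0 = (-1.0000, -0.0051)
edge 4: e_4 = (+0.08, +2.50);  n_4 = (+0.9995, -0.0320)
∠(n_0, n_4) = 177.87°
δ = |180° − 177.87°| = 2.13°
2.13° ≤ 2α = 22.62°  →  valid

δ = 2.13°, valid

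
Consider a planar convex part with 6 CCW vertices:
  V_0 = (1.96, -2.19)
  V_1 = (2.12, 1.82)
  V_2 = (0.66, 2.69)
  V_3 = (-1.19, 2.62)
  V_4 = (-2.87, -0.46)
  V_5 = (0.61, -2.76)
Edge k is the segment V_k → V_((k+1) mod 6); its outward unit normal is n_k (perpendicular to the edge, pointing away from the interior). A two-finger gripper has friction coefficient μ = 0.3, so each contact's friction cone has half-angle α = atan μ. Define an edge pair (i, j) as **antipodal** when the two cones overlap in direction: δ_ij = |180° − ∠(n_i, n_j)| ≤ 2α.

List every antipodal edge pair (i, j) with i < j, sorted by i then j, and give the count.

α = atan 0.3 = 16.70°;  2α = 33.40°
n_0 = (+0.9992, -0.0399)
n_1 = (+0.5119, +0.8590)
n_2 = (-0.0378, +0.9993)
n_3 = (-0.8779, +0.4789)
n_4 = (-0.5514, -0.8343)
n_5 = (+0.3890, -0.9212)
  (0,1): δ = 118.51°  ·
  (0,2): δ = 85.55°  ·
  (0,3): δ = 26.33°  ✓
  (0,4): δ = 58.82°  ·
  (0,5): δ = 115.18°  ·
  (1,2): δ = 147.04°  ·
  (1,3): δ = 87.82°  ·
  (1,4): δ = 2.67°  ✓
  (1,5): δ = 53.68°  ·
  (2,3): δ = 120.78°  ·
  (2,4): δ = 35.63°  ·
  (2,5): δ = 20.72°  ✓
  (3,4): δ = 94.85°  ·
  (3,5): δ = 38.50°  ·
  (4,5): δ = 123.65°  ·
antipodal pairs: 3

count = 3; pairs: (0,3), (1,4), (2,5)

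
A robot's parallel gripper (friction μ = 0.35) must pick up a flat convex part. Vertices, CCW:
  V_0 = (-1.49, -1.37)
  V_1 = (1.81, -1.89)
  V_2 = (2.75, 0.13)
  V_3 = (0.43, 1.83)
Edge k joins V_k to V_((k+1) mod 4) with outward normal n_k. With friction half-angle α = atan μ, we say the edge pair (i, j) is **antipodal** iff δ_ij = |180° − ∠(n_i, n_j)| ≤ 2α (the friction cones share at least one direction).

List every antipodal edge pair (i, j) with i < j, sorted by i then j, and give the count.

count = 2; pairs: (0,2), (1,3)

α = atan 0.35 = 19.29°;  2α = 38.58°
n_0 = (-0.1557, -0.9878)
n_1 = (+0.9066, -0.4219)
n_2 = (+0.5911, +0.8066)
n_3 = (-0.8575, +0.5145)
  (0,1): δ = 106.00°  ·
  (0,2): δ = 27.28°  ✓
  (0,3): δ = 67.99°  ·
  (1,2): δ = 101.28°  ·
  (1,3): δ = 6.01°  ✓
  (2,3): δ = 84.73°  ·
antipodal pairs: 2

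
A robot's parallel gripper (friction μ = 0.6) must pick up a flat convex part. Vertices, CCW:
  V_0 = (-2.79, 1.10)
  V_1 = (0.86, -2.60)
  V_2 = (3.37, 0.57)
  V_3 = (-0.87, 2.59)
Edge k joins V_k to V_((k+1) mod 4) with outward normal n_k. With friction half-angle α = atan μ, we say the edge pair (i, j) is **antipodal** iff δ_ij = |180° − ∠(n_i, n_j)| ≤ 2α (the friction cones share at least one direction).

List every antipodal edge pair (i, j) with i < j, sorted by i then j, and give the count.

α = atan 0.6 = 30.96°;  2α = 61.93°
n_0 = (-0.7119, -0.7023)
n_1 = (+0.7840, -0.6208)
n_2 = (+0.4301, +0.9028)
n_3 = (-0.6131, +0.7900)
  (0,1): δ = 82.98°  ·
  (0,2): δ = 19.92°  ✓
  (0,3): δ = 83.20°  ·
  (1,2): δ = 77.10°  ·
  (1,3): δ = 13.81°  ✓
  (2,3): δ = 116.71°  ·
antipodal pairs: 2

count = 2; pairs: (0,2), (1,3)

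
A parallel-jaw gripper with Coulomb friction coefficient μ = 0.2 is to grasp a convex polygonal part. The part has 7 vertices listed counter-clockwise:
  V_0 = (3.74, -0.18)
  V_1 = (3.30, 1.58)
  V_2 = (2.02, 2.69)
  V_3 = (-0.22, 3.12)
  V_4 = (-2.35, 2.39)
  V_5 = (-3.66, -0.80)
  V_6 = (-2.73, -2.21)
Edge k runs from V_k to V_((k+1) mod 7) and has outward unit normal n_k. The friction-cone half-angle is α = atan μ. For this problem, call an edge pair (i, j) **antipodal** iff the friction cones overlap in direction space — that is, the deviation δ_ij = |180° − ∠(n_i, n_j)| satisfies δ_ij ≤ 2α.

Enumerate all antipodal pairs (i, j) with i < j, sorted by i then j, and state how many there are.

count = 3; pairs: (0,5), (1,5), (3,6)

α = atan 0.2 = 11.31°;  2α = 22.62°
n_0 = (+0.9701, +0.2425)
n_1 = (+0.6552, +0.7555)
n_2 = (+0.1885, +0.9821)
n_3 = (-0.3242, +0.9460)
n_4 = (-0.9250, +0.3799)
n_5 = (-0.8348, -0.5506)
n_6 = (+0.2994, -0.9541)
  (0,1): δ = 144.97°  ·
  (0,2): δ = 114.90°  ·
  (0,3): δ = 85.12°  ·
  (0,4): δ = 36.36°  ·
  (0,5): δ = 19.37°  ✓
  (0,6): δ = 93.38°  ·
  (1,2): δ = 149.94°  ·
  (1,3): δ = 120.15°  ·
  (1,4): δ = 71.39°  ·
  (1,5): δ = 15.66°  ✓
  (1,6): δ = 58.35°  ·
  (2,3): δ = 150.22°  ·
  (2,4): δ = 101.46°  ·
  (2,5): δ = 45.73°  ·
  (2,6): δ = 28.29°  ·
  (3,4): δ = 131.24°  ·
  (3,5): δ = 75.51°  ·
  (3,6): δ = 1.50°  ✓
  (4,5): δ = 124.27°  ·
  (4,6): δ = 50.25°  ·
  (5,6): δ = 105.99°  ·
antipodal pairs: 3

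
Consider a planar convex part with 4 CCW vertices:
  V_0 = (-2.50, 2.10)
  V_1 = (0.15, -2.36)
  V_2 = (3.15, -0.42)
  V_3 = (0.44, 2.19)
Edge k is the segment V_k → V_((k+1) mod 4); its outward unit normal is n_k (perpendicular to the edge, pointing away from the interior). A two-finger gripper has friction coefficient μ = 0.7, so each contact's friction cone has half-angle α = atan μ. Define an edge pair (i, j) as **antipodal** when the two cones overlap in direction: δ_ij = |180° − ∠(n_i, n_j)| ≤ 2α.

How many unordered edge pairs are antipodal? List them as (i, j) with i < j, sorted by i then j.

count = 3; pairs: (0,2), (0,3), (1,3)

α = atan 0.7 = 34.99°;  2α = 69.98°
n_0 = (-0.8597, -0.5108)
n_1 = (+0.5430, -0.8397)
n_2 = (+0.6937, +0.7203)
n_3 = (-0.0306, +0.9995)
  (0,1): δ = 87.83°  ·
  (0,2): δ = 15.36°  ✓
  (0,3): δ = 61.04°  ✓
  (1,2): δ = 76.81°  ·
  (1,3): δ = 31.14°  ✓
  (2,3): δ = 134.32°  ·
antipodal pairs: 3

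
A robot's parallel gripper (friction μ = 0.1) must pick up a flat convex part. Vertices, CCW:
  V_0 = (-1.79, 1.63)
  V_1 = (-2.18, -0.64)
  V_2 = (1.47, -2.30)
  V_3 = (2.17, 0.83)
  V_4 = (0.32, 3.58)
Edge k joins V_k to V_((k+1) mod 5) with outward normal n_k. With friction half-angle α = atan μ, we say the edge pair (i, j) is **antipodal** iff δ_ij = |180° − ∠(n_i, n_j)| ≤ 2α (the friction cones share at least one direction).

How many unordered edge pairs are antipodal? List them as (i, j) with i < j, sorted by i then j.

α = atan 0.1 = 5.71°;  2α = 11.42°
n_0 = (-0.9856, +0.1693)
n_1 = (-0.4140, -0.9103)
n_2 = (+0.9759, -0.2183)
n_3 = (+0.8297, +0.5582)
n_4 = (-0.6787, +0.7344)
  (0,1): δ = 104.71°  ·
  (0,2): δ = 2.86°  ✓
  (0,3): δ = 43.68°  ·
  (0,4): δ = 142.49°  ·
  (1,2): δ = 78.15°  ·
  (1,3): δ = 31.61°  ·
  (1,4): δ = 67.20°  ·
  (2,3): δ = 133.46°  ·
  (2,4): δ = 34.65°  ·
  (3,4): δ = 81.19°  ·
antipodal pairs: 1

count = 1; pairs: (0,2)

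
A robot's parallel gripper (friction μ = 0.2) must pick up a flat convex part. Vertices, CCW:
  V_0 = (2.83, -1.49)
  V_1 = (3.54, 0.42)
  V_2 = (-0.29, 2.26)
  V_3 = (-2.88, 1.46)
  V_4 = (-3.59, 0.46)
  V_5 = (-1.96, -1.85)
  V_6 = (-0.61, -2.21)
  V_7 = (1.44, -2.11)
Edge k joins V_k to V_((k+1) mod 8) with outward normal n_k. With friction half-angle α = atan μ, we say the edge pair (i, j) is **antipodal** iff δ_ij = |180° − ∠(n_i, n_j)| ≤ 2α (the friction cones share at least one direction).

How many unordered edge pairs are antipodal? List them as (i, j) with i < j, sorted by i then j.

α = atan 0.2 = 11.31°;  2α = 22.62°
n_0 = (+0.9373, -0.3484)
n_1 = (+0.4330, +0.9014)
n_2 = (-0.2951, +0.9555)
n_3 = (-0.8154, +0.5789)
n_4 = (-0.8171, -0.5765)
n_5 = (-0.2577, -0.9662)
n_6 = (+0.0487, -0.9988)
n_7 = (+0.4074, -0.9133)
  (0,1): δ = 95.27°  ·
  (0,2): δ = 52.44°  ·
  (0,3): δ = 14.98°  ✓
  (0,4): δ = 55.60°  ·
  (0,5): δ = 95.46°  ·
  (0,6): δ = 113.18°  ·
  (0,7): δ = 134.43°  ·
  (1,2): δ = 137.17°  ·
  (1,3): δ = 99.71°  ·
  (1,4): δ = 29.13°  ·
  (1,5): δ = 10.73°  ✓
  (1,6): δ = 28.45°  ·
  (1,7): δ = 49.70°  ·
  (2,3): δ = 142.54°  ·
  (2,4): δ = 71.96°  ·
  (2,5): δ = 32.10°  ·
  (2,6): δ = 14.37°  ✓
  (2,7): δ = 6.87°  ✓
  (3,4): δ = 109.42°  ·
  (3,5): δ = 69.56°  ·
  (3,6): δ = 51.83°  ·
  (3,7): δ = 30.59°  ·
  (4,5): δ = 140.14°  ·
  (4,6): δ = 122.42°  ·
  (4,7): δ = 101.17°  ·
  (5,6): δ = 162.28°  ·
  (5,7): δ = 141.03°  ·
  (6,7): δ = 158.75°  ·
antipodal pairs: 4

count = 4; pairs: (0,3), (1,5), (2,6), (2,7)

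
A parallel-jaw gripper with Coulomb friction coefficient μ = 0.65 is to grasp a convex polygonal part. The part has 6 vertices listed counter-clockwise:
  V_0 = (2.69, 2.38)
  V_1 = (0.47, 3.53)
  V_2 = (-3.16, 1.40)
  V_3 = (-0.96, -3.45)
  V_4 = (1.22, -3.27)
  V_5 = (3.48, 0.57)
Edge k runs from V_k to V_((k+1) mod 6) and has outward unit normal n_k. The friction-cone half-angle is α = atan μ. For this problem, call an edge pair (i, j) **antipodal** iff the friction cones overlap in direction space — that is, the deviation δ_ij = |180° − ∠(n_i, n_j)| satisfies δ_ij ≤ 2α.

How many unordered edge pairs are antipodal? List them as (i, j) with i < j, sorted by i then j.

count = 6; pairs: (0,2), (0,3), (1,3), (1,4), (2,4), (2,5)

α = atan 0.65 = 33.02°;  2α = 66.05°
n_0 = (+0.4600, +0.8879)
n_1 = (-0.5061, +0.8625)
n_2 = (-0.9107, -0.4131)
n_3 = (+0.0823, -0.9966)
n_4 = (+0.8618, -0.5072)
n_5 = (+0.9165, +0.4000)
  (0,1): δ = 122.21°  ·
  (0,2): δ = 38.22°  ✓
  (0,3): δ = 32.11°  ✓
  (0,4): δ = 86.91°  ·
  (0,5): δ = 140.96°  ·
  (1,2): δ = 96.00°  ·
  (1,3): δ = 25.68°  ✓
  (1,4): δ = 29.12°  ✓
  (1,5): δ = 83.18°  ·
  (2,3): δ = 109.68°  ·
  (2,4): δ = 54.88°  ✓
  (2,5): δ = 0.82°  ✓
  (3,4): δ = 125.20°  ·
  (3,5): δ = 71.14°  ·
  (4,5): δ = 125.94°  ·
antipodal pairs: 6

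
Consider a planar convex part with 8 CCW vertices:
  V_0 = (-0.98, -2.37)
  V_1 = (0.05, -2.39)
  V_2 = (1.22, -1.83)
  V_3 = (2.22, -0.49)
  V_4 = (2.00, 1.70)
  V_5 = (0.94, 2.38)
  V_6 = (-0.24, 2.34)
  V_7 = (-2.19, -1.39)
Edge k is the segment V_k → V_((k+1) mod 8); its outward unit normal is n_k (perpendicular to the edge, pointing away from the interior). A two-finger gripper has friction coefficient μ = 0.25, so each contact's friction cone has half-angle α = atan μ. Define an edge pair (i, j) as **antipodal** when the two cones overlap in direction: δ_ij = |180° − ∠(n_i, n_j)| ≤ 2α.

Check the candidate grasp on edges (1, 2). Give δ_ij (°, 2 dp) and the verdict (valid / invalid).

δ = 152.31°, invalid

α = atan 0.25 = 14.04°;  2α = 28.07°
edge 1: e_1 = (+1.17, +0.56);  n_1 = (+0.4317, -0.9020)
edge 2: e_2 = (+1.00, +1.34);  n_2 = (+0.8014, -0.5981)
∠(n_1, n_2) = 27.69°
δ = |180° − 27.69°| = 152.31°
152.31° > 2α = 28.07°  →  invalid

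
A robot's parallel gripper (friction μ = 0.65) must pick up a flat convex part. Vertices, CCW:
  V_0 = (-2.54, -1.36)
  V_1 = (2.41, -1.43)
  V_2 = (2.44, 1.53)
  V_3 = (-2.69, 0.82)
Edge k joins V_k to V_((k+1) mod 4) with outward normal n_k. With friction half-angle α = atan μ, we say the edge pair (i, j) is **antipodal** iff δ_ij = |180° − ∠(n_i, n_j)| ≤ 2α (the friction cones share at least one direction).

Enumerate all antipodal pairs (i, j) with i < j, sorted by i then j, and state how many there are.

α = atan 0.65 = 33.02°;  2α = 66.05°
n_0 = (-0.0141, -0.9999)
n_1 = (+0.9999, -0.0101)
n_2 = (-0.1371, +0.9906)
n_3 = (-0.9976, -0.0686)
  (0,1): δ = 89.77°  ·
  (0,2): δ = 8.69°  ✓
  (0,3): δ = 94.75°  ·
  (1,2): δ = 81.54°  ·
  (1,3): δ = 4.52°  ✓
  (2,3): δ = 93.94°  ·
antipodal pairs: 2

count = 2; pairs: (0,2), (1,3)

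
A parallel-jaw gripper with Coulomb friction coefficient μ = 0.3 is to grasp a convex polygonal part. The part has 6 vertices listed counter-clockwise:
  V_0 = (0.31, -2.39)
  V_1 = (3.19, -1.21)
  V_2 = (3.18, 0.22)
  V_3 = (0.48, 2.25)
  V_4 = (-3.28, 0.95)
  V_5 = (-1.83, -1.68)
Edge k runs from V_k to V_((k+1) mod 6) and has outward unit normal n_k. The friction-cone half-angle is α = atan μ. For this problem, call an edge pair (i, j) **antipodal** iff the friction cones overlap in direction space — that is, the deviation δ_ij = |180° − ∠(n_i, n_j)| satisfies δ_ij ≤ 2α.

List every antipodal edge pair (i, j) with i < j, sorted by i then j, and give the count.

count = 4; pairs: (0,3), (1,4), (2,4), (2,5)

α = atan 0.3 = 16.70°;  2α = 33.40°
n_0 = (+0.3791, -0.9253)
n_1 = (+1.0000, +0.0070)
n_2 = (+0.6009, +0.7993)
n_3 = (-0.3268, +0.9451)
n_4 = (-0.8757, -0.4828)
n_5 = (-0.3149, -0.9491)
  (0,1): δ = 111.88°  ·
  (0,2): δ = 59.22°  ·
  (0,3): δ = 3.21°  ✓
  (0,4): δ = 96.59°  ·
  (0,5): δ = 139.37°  ·
  (1,2): δ = 127.34°  ·
  (1,3): δ = 71.33°  ·
  (1,4): δ = 28.47°  ✓
  (1,5): δ = 71.24°  ·
  (2,3): δ = 123.99°  ·
  (2,4): δ = 24.19°  ✓
  (2,5): δ = 18.58°  ✓
  (3,4): δ = 80.20°  ·
  (3,5): δ = 37.43°  ·
  (4,5): δ = 137.22°  ·
antipodal pairs: 4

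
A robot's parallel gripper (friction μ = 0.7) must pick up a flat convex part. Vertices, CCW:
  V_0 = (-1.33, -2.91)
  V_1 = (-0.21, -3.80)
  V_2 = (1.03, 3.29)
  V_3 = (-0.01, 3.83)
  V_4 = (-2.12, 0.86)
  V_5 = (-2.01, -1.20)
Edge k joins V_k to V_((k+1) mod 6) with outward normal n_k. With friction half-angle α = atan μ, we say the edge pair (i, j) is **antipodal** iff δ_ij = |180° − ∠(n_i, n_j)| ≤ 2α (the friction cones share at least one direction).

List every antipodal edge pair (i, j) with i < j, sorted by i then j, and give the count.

count = 7; pairs: (0,1), (0,2), (1,3), (1,4), (1,5), (2,4), (2,5)

α = atan 0.7 = 34.99°;  2α = 69.98°
n_0 = (-0.6221, -0.7829)
n_1 = (+0.9850, -0.1723)
n_2 = (+0.4608, +0.8875)
n_3 = (-0.8152, +0.5792)
n_4 = (-0.9986, -0.0533)
n_5 = (-0.9292, -0.3695)
  (0,1): δ = 61.45°  ✓
  (0,2): δ = 11.03°  ✓
  (0,3): δ = 93.08°  ·
  (0,4): δ = 131.53°  ·
  (0,5): δ = 150.16°  ·
  (1,2): δ = 107.52°  ·
  (1,3): δ = 25.47°  ✓
  (1,4): δ = 12.98°  ✓
  (1,5): δ = 31.61°  ✓
  (2,3): δ = 97.95°  ·
  (2,4): δ = 59.50°  ✓
  (2,5): δ = 40.87°  ✓
  (3,4): δ = 141.55°  ·
  (3,5): δ = 122.92°  ·
  (4,5): δ = 161.37°  ·
antipodal pairs: 7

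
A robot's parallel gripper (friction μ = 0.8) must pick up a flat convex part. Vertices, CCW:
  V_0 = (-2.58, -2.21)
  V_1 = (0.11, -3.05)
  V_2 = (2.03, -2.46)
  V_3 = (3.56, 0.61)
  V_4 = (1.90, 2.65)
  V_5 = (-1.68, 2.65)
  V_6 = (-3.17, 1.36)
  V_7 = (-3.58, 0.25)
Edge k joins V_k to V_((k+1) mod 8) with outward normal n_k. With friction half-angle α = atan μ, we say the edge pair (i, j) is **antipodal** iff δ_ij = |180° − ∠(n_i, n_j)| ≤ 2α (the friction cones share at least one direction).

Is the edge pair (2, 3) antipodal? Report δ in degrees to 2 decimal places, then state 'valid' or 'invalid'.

δ = 114.37°, invalid

α = atan 0.8 = 38.66°;  2α = 77.32°
edge 2: e_2 = (+1.53, +3.07);  n_2 = (+0.8950, -0.4460)
edge 3: e_3 = (-1.66, +2.04);  n_3 = (+0.7756, +0.6312)
∠(n_2, n_3) = 65.63°
δ = |180° − 65.63°| = 114.37°
114.37° > 2α = 77.32°  →  invalid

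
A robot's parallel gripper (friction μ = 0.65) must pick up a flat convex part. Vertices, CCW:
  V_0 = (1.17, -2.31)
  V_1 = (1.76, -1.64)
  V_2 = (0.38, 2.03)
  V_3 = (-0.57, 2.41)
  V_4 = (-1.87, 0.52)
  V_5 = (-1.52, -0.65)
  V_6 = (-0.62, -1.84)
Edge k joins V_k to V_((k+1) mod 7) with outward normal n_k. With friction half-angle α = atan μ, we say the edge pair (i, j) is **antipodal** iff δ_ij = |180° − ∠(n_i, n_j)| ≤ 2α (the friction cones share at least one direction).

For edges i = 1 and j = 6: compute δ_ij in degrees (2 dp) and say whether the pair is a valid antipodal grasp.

δ = 54.68°, valid

α = atan 0.65 = 33.02°;  2α = 66.05°
edge 1: e_1 = (-1.38, +3.67);  n_1 = (+0.9360, +0.3520)
edge 6: e_6 = (+1.79, -0.47);  n_6 = (-0.2540, -0.9672)
∠(n_1, n_6) = 125.32°
δ = |180° − 125.32°| = 54.68°
54.68° ≤ 2α = 66.05°  →  valid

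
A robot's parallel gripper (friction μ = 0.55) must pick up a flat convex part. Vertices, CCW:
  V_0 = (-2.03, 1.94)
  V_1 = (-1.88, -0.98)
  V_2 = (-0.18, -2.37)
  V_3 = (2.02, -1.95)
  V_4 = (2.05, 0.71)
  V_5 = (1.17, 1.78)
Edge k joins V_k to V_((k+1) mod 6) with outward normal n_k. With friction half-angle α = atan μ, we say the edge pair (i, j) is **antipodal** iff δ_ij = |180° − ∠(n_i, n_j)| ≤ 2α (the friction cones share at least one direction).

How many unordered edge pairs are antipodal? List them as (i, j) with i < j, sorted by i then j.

count = 6; pairs: (0,3), (0,4), (1,3), (1,4), (1,5), (2,5)

α = atan 0.55 = 28.81°;  2α = 57.62°
n_0 = (-0.9987, -0.0513)
n_1 = (-0.6330, -0.7742)
n_2 = (+0.1875, -0.9823)
n_3 = (+0.9999, -0.0113)
n_4 = (+0.7723, +0.6352)
n_5 = (+0.0499, +0.9988)
  (0,1): δ = 132.21°  ·
  (0,2): δ = 82.13°  ·
  (0,3): δ = 3.59°  ✓
  (0,4): δ = 36.49°  ✓
  (0,5): δ = 84.20°  ·
  (1,2): δ = 129.92°  ·
  (1,3): δ = 51.38°  ✓
  (1,4): δ = 11.29°  ✓
  (1,5): δ = 36.41°  ✓
  (2,3): δ = 101.45°  ·
  (2,4): δ = 61.37°  ·
  (2,5): δ = 13.67°  ✓
  (3,4): δ = 139.92°  ·
  (3,5): δ = 92.22°  ·
  (4,5): δ = 132.30°  ·
antipodal pairs: 6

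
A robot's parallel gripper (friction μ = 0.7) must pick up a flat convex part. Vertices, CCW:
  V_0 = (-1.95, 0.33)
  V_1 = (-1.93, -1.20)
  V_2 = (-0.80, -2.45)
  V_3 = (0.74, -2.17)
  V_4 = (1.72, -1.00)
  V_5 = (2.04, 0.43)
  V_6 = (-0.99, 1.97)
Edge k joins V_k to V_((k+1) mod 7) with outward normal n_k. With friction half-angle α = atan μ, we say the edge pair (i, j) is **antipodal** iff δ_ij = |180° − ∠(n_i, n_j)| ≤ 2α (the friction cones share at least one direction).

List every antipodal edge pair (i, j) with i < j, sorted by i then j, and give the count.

α = atan 0.7 = 34.99°;  2α = 69.98°
n_0 = (-0.9999, -0.0131)
n_1 = (-0.7418, -0.6706)
n_2 = (+0.1789, -0.9839)
n_3 = (+0.7666, -0.6421)
n_4 = (+0.9759, -0.2184)
n_5 = (+0.4531, +0.8915)
n_6 = (-0.8630, +0.5052)
  (0,1): δ = 138.64°  ·
  (0,2): δ = 80.44°  ·
  (0,3): δ = 40.70°  ✓
  (0,4): δ = 13.36°  ✓
  (0,5): δ = 62.31°  ✓
  (0,6): δ = 148.91°  ·
  (1,2): δ = 121.81°  ·
  (1,3): δ = 82.06°  ·
  (1,4): δ = 54.73°  ✓
  (1,5): δ = 20.94°  ✓
  (1,6): δ = 107.54°  ·
  (2,3): δ = 140.25°  ·
  (2,4): δ = 112.92°  ·
  (2,5): δ = 37.25°  ✓
  (2,6): δ = 49.35°  ✓
  (3,4): δ = 152.66°  ·
  (3,5): δ = 76.99°  ·
  (3,6): δ = 9.61°  ✓
  (4,5): δ = 104.33°  ·
  (4,6): δ = 17.73°  ✓
  (5,6): δ = 93.40°  ·
antipodal pairs: 9

count = 9; pairs: (0,3), (0,4), (0,5), (1,4), (1,5), (2,5), (2,6), (3,6), (4,6)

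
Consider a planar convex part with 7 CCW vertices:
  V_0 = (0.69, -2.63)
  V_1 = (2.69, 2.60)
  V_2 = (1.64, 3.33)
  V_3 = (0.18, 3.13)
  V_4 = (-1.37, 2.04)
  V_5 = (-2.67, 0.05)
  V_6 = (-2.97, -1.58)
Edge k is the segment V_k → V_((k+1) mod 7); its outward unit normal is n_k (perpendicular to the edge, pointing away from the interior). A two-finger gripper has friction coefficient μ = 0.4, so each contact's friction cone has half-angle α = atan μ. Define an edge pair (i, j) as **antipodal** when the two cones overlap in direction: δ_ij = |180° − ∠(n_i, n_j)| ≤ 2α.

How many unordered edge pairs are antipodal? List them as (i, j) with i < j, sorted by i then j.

count = 5; pairs: (0,3), (0,4), (0,5), (1,6), (2,6)

α = atan 0.4 = 21.80°;  2α = 43.60°
n_0 = (+0.9340, -0.3572)
n_1 = (+0.5708, +0.8211)
n_2 = (-0.1357, +0.9907)
n_3 = (-0.5752, +0.8180)
n_4 = (-0.8372, +0.5469)
n_5 = (-0.9835, +0.1810)
n_6 = (-0.2758, -0.9612)
  (0,1): δ = 103.88°  ·
  (0,2): δ = 61.27°  ·
  (0,3): δ = 33.96°  ✓
  (0,4): δ = 12.23°  ✓
  (0,5): δ = 10.50°  ✓
  (0,6): δ = 94.92°  ·
  (1,2): δ = 137.39°  ·
  (1,3): δ = 110.08°  ·
  (1,4): δ = 88.35°  ·
  (1,5): δ = 65.62°  ·
  (1,6): δ = 18.80°  ✓
  (2,3): δ = 152.68°  ·
  (2,4): δ = 130.96°  ·
  (2,5): δ = 108.23°  ·
  (2,6): δ = 23.81°  ✓
  (3,4): δ = 158.27°  ·
  (3,5): δ = 135.54°  ·
  (3,6): δ = 51.12°  ·
  (4,5): δ = 157.27°  ·
  (4,6): δ = 72.85°  ·
  (5,6): δ = 95.58°  ·
antipodal pairs: 5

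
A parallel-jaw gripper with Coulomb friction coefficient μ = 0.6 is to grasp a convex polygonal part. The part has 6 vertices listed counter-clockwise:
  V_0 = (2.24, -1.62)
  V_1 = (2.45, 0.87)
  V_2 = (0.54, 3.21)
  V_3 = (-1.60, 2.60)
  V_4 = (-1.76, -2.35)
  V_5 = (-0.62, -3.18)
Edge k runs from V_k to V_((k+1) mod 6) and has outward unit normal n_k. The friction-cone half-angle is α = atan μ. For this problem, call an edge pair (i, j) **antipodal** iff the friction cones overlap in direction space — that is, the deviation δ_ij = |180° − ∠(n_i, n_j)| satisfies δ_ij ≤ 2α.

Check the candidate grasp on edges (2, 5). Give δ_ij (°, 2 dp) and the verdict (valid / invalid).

α = atan 0.6 = 30.96°;  2α = 61.93°
edge 2: e_2 = (-2.14, -0.61);  n_2 = (-0.2741, +0.9617)
edge 5: e_5 = (+2.86, +1.56);  n_5 = (+0.4789, -0.8779)
∠(n_2, n_5) = 167.30°
δ = |180° − 167.30°| = 12.70°
12.70° ≤ 2α = 61.93°  →  valid

δ = 12.70°, valid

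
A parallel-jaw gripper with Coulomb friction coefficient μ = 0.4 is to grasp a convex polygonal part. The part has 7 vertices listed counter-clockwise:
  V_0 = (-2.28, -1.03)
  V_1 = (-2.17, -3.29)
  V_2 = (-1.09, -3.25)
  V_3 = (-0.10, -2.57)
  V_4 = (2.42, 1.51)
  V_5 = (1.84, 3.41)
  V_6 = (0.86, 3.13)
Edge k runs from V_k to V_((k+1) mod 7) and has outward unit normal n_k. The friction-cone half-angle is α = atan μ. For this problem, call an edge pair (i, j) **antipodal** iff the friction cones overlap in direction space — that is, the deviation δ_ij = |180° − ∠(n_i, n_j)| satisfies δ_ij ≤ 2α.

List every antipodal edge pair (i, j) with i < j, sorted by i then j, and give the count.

count = 7; pairs: (0,3), (0,4), (1,5), (2,5), (2,6), (3,5), (3,6)

α = atan 0.4 = 21.80°;  2α = 43.60°
n_0 = (-0.9988, -0.0486)
n_1 = (+0.0370, -0.9993)
n_2 = (+0.5662, -0.8243)
n_3 = (+0.8508, -0.5255)
n_4 = (+0.9564, +0.2920)
n_5 = (-0.2747, +0.9615)
n_6 = (-0.7982, +0.6025)
  (0,1): δ = 90.67°  ·
  (0,2): δ = 58.30°  ·
  (0,3): δ = 34.49°  ✓
  (0,4): δ = 14.19°  ✓
  (0,5): δ = 103.16°  ·
  (0,6): δ = 140.17°  ·
  (1,2): δ = 147.64°  ·
  (1,3): δ = 123.82°  ·
  (1,4): δ = 75.15°  ·
  (1,5): δ = 13.82°  ✓
  (1,6): δ = 50.83°  ·
  (2,3): δ = 156.19°  ·
  (2,4): δ = 107.51°  ·
  (2,5): δ = 18.54°  ✓
  (2,6): δ = 18.47°  ✓
  (3,4): δ = 131.32°  ·
  (3,5): δ = 42.35°  ✓
  (3,6): δ = 5.34°  ✓
  (4,5): δ = 91.03°  ·
  (4,6): δ = 54.02°  ·
  (5,6): δ = 142.99°  ·
antipodal pairs: 7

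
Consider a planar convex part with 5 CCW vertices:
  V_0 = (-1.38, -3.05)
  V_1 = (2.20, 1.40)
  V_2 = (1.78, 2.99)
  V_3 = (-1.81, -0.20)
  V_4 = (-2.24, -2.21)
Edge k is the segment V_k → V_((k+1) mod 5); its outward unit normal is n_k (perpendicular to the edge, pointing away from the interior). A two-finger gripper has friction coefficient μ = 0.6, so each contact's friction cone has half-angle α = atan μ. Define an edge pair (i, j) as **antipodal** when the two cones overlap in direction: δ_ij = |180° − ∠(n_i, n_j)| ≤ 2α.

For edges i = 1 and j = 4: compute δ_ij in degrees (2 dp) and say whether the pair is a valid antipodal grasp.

δ = 30.88°, valid

α = atan 0.6 = 30.96°;  2α = 61.93°
edge 1: e_1 = (-0.42, +1.59);  n_1 = (+0.9668, +0.2554)
edge 4: e_4 = (+0.86, -0.84);  n_4 = (-0.6987, -0.7154)
∠(n_1, n_4) = 149.12°
δ = |180° − 149.12°| = 30.88°
30.88° ≤ 2α = 61.93°  →  valid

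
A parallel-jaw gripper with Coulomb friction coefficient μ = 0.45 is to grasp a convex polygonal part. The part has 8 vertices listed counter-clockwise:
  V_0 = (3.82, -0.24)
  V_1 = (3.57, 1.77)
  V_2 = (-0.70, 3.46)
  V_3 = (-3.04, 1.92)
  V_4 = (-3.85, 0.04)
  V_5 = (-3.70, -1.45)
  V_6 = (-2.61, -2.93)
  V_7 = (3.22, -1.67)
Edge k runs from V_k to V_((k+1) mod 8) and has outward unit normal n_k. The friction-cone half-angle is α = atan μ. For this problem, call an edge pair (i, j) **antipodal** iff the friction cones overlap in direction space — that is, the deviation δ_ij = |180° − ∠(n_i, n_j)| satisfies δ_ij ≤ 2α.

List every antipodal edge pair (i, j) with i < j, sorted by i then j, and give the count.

α = atan 0.45 = 24.23°;  2α = 48.46°
n_0 = (+0.9924, +0.1234)
n_1 = (+0.3680, +0.9298)
n_2 = (-0.5497, +0.8353)
n_3 = (-0.9184, +0.3957)
n_4 = (-0.9950, -0.1002)
n_5 = (-0.8052, -0.5930)
n_6 = (+0.2112, -0.9774)
n_7 = (+0.9221, -0.3869)
  (0,1): δ = 118.68°  ·
  (0,2): δ = 63.74°  ·
  (0,3): δ = 30.40°  ✓
  (0,4): δ = 1.34°  ✓
  (0,5): δ = 29.28°  ✓
  (0,6): δ = 95.11°  ·
  (0,7): δ = 150.15°  ·
  (1,2): δ = 125.06°  ·
  (1,3): δ = 91.72°  ·
  (1,4): δ = 62.66°  ·
  (1,5): δ = 32.04°  ✓
  (1,6): δ = 33.79°  ✓
  (1,7): δ = 88.83°  ·
  (2,3): δ = 146.66°  ·
  (2,4): δ = 117.60°  ·
  (2,5): δ = 86.98°  ·
  (2,6): δ = 21.15°  ✓
  (2,7): δ = 33.89°  ✓
  (3,4): δ = 150.94°  ·
  (3,5): δ = 120.32°  ·
  (3,6): δ = 54.50°  ·
  (3,7): δ = 0.55°  ✓
  (4,5): δ = 149.38°  ·
  (4,6): δ = 83.55°  ·
  (4,7): δ = 28.51°  ✓
  (5,6): δ = 114.18°  ·
  (5,7): δ = 59.13°  ·
  (6,7): δ = 124.96°  ·
antipodal pairs: 9

count = 9; pairs: (0,3), (0,4), (0,5), (1,5), (1,6), (2,6), (2,7), (3,7), (4,7)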